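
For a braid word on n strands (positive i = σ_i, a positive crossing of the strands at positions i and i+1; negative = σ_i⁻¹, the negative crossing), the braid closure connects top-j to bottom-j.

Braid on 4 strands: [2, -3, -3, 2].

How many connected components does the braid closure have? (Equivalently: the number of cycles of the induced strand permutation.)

4

Derivation:
Track the strand permutation on 4 strands, starting from identity.
  step 1: s2 swaps positions 2,3 -> [1 3 2 4]
  step 2: s3^-1 swaps positions 3,4 -> [1 3 4 2]
  step 3: s3^-1 swaps positions 3,4 -> [1 3 2 4]
  step 4: s2 swaps positions 2,3 -> [1 2 3 4]
Final permutation (position -> original strand): [1 2 3 4]
Closure components = cycle count of this permutation = 4.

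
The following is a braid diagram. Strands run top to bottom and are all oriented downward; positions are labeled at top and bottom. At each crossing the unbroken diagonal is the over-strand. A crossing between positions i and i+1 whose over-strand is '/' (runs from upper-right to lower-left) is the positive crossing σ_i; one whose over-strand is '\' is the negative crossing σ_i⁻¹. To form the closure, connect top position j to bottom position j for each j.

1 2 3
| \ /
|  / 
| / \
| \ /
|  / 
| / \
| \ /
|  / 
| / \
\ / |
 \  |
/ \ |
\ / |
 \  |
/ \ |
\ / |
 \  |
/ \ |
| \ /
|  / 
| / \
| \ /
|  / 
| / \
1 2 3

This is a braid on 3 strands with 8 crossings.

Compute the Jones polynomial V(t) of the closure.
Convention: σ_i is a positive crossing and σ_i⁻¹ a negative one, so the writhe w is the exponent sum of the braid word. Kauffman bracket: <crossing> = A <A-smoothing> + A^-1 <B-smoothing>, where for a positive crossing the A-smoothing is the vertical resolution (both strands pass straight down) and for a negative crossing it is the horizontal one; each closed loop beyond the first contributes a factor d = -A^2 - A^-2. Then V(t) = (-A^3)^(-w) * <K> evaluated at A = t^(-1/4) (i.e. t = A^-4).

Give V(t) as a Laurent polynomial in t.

Reading the diagram top to bottom ('/'-over between positions i,i+1 = s_i, '\'-over = s_i^-1): braid word = s2 s2 s2 s1^-1 s1^-1 s1^-1 s2 s2.
Braid: s2 s2 s2 s1^-1 s1^-1 s1^-1 s2 s2 on 3 strands, 8 crossings.
Writhe w = (#positive) - (#negative) = 5 - 3 = 2.
Computing the Kauffman bracket via state sum. There are 2^8 = 256 states.
Smooth each crossing (0=||, 1=⌣⌢); contribution A^(Σ sign_k(1-2s_k)) * d^(L-1).
Tabulate the states by total A-exponent and number of loops L (A-exp: L × count):
  A^8: L=4 ×1
  A^6: L=3 ×8
  A^4: L=2 ×18, L=4 ×10
  A^2: L=1 ×15, L=3 ×31, L=5 ×10
  A^0: L=2 ×35, L=4 ×30, L=6 ×5
  A^-2: L=3 ×40, L=5 ×15, L=7 ×1
  A^-4: L=4 ×25, L=6 ×3
  A^-6: L=5 ×8
  A^-8: L=6 ×1
Each group contributes A^e * Σ count * d^(L-1):
Powers of d = -A^2 - A^-2: d^2 = A^4 + 2 + A^-4; d^3 = -A^6 - 3*A^2 - 3*A^-2 - A^-6; d^4 = A^8 + 4*A^4 + 6 + 4*A^-4 + A^-8; d^5 = -A^10 - 5*A^6 - 10*A^2 - 10*A^-2 - 5*A^-6 - A^-10; d^6 = A^12 + 6*A^8 + 15*A^4 + 20 + 15*A^-4 + 6*A^-8 + A^-12.
  A^8 * (d^3) = -A^14 - 3*A^10 - 3*A^6 - A^2
  A^6 * (8*d^2) = 8*A^10 + 16*A^6 + 8*A^2
  A^4 * (18*d + 10*d^3) = -10*A^10 - 48*A^6 - 48*A^2 - 10*A^-2
  A^2 * (15 + 31*d^2 + 10*d^4) = 10*A^10 + 71*A^6 + 137*A^2 + 71*A^-2 + 10*A^-6
  A^0 * (35*d + 30*d^3 + 5*d^5) = -5*A^10 - 55*A^6 - 175*A^2 - 175*A^-2 - 55*A^-6 - 5*A^-10
  A^-2 * (40*d^2 + 15*d^4 + d^6) = A^10 + 21*A^6 + 115*A^2 + 190*A^-2 + 115*A^-6 + 21*A^-10 + A^-14
  A^-4 * (25*d^3 + 3*d^5) = -3*A^6 - 40*A^2 - 105*A^-2 - 105*A^-6 - 40*A^-10 - 3*A^-14
  A^-6 * (8*d^4) = 8*A^2 + 32*A^-2 + 48*A^-6 + 32*A^-10 + 8*A^-14
  A^-8 * (d^5) = -A^2 - 5*A^-2 - 10*A^-6 - 10*A^-10 - 5*A^-14 - A^-18
Summing the groups: <K> = -A^14 + A^10 - A^6 + 3*A^2 - 2*A^-2 + 3*A^-6 - 2*A^-10 + A^-14 - A^-18
Normalise by the writhe: (-A^3)^(-w) = (-A^3)^(-2) = A^-6, so f(A) = A^-6 * <K> = -A^8 + A^4 - 1 + 3*A^-4 - 2*A^-8 + 3*A^-12 - 2*A^-16 + A^-20 - A^-24.
Substitute A = t^(-1/4), i.e. A^e → t^(-e/4): V(t) = -t^6 + t^5 - 2*t^4 + 3*t^3 - 2*t^2 + 3*t - 1 + t^-1 - t^-2

Answer: -t^6 + t^5 - 2*t^4 + 3*t^3 - 2*t^2 + 3*t - 1 + t^-1 - t^-2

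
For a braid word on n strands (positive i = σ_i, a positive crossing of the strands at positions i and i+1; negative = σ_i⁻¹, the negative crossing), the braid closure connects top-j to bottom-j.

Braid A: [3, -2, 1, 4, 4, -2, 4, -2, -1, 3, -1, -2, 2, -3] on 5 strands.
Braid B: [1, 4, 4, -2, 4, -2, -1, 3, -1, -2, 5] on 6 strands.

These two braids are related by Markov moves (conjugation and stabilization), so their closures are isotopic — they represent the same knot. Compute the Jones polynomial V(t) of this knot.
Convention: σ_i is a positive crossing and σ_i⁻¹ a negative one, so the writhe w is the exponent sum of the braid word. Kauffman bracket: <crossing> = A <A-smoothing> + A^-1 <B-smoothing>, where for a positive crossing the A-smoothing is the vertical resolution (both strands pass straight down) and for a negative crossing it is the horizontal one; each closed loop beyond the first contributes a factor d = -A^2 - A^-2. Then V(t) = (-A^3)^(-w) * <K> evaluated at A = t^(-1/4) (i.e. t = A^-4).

Markov-equivalent braids have isotopic closures, hence identical knot invariants. Strip the Markov moves from each word to reach a common short braid β, then compute V(t) once on β.
Braid A: s3 s2^-1 s1 s4 s4 s2^-1 s4 s2^-1 s1^-1 s3 s1^-1 s2^-1 s2 s3^-1 on 5 strands reduces by inverse Markov moves (closure unchanged at each step):
  Deconjugate: the word is γ·β·γ⁻¹ with γ = s3 s2^-1 (prefix) and γ⁻¹ = s2 s3^-1 (suffix); strip both.
Reduced to β = s1 s4 s4 s2^-1 s4 s2^-1 s1^-1 s3 s1^-1 s2^-1 on 5 strands, 10 crossings.
Braid B: s1 s4 s4 s2^-1 s4 s2^-1 s1^-1 s3 s1^-1 s2^-1 s5 on 6 strands reduces by inverse Markov moves (closure unchanged at each step):
  Destabilize: the word has the form β·s5 where s5 occurs only as the final letter (β ∈ B_5); drop it and the last strand → 5 strands.
Reduced to β = s1 s4 s4 s2^-1 s4 s2^-1 s1^-1 s3 s1^-1 s2^-1 on 5 strands, 10 crossings.
Both give the same β = s1 s4 s4 s2^-1 s4 s2^-1 s1^-1 s3 s1^-1 s2^-1 on 5 strands, so one state sum suffices:
Braid: s1 s4 s4 s2^-1 s4 s2^-1 s1^-1 s3 s1^-1 s2^-1 on 5 strands, 10 crossings.
Writhe w = (#positive) - (#negative) = 5 - 5 = 0.
Computing the Kauffman bracket via state sum. There are 2^10 = 1024 states.
Each crossing splits two ways (0=vertical, 1=horizontal). The state's weight is A^(#A-smoothings - #B-smoothings) * d^(loops - 1).
Tabulate the states by total A-exponent and number of loops L (A-exp: L × count):
  A^10: L=6 ×1
  A^8: L=5 ×10
  A^6: L=4 ×40, L=6 ×5
  A^4: L=3 ×80, L=5 ×39, L=7 ×1
  A^2: L=2 ×79, L=4 ×117, L=6 ×14
  A^0: L=1 ×30, L=3 ×158, L=5 ×62, L=7 ×2
  A^-2: L=2 ×84, L=4 ×111, L=6 ×15
  A^-4: L=1 ×9, L=3 ×74, L=5 ×36, L=7 ×1
  A^-6: L=2 ×12, L=4 ×29, L=6 ×4
  A^-8: L=3 ×6, L=5 ×4
  A^-10: L=4 ×1
Each group contributes A^e * Σ count * d^(L-1):
Powers of d = -A^2 - A^-2: d^2 = A^4 + 2 + A^-4; d^3 = -A^6 - 3*A^2 - 3*A^-2 - A^-6; d^4 = A^8 + 4*A^4 + 6 + 4*A^-4 + A^-8; d^5 = -A^10 - 5*A^6 - 10*A^2 - 10*A^-2 - 5*A^-6 - A^-10; d^6 = A^12 + 6*A^8 + 15*A^4 + 20 + 15*A^-4 + 6*A^-8 + A^-12.
  A^10 * (d^5) = -A^20 - 5*A^16 - 10*A^12 - 10*A^8 - 5*A^4 - 1
  A^8 * (10*d^4) = 10*A^16 + 40*A^12 + 60*A^8 + 40*A^4 + 10
  A^6 * (40*d^3 + 5*d^5) = -5*A^16 - 65*A^12 - 170*A^8 - 170*A^4 - 65 - 5*A^-4
  A^4 * (80*d^2 + 39*d^4 + d^6) = A^16 + 45*A^12 + 251*A^8 + 414*A^4 + 251 + 45*A^-4 + A^-8
  A^2 * (79*d + 117*d^3 + 14*d^5) = -14*A^12 - 187*A^8 - 570*A^4 - 570 - 187*A^-4 - 14*A^-8
  A^0 * (30 + 158*d^2 + 62*d^4 + 2*d^6) = 2*A^12 + 74*A^8 + 436*A^4 + 758 + 436*A^-4 + 74*A^-8 + 2*A^-12
  A^-2 * (84*d + 111*d^3 + 15*d^5) = -15*A^8 - 186*A^4 - 567 - 567*A^-4 - 186*A^-8 - 15*A^-12
  A^-4 * (9 + 74*d^2 + 36*d^4 + d^6) = A^8 + 42*A^4 + 233 + 393*A^-4 + 233*A^-8 + 42*A^-12 + A^-16
  A^-6 * (12*d + 29*d^3 + 4*d^5) = -4*A^4 - 49 - 139*A^-4 - 139*A^-8 - 49*A^-12 - 4*A^-16
  A^-8 * (6*d^2 + 4*d^4) = 4 + 22*A^-4 + 36*A^-8 + 22*A^-12 + 4*A^-16
  A^-10 * (d^3) = -A^-4 - 3*A^-8 - 3*A^-12 - A^-16
Summing the groups: <K> = -A^20 + A^16 - 2*A^12 + 4*A^8 - 3*A^4 + 4 - 3*A^-4 + 2*A^-8 - A^-12
Normalise by the writhe: (-A^3)^(-w) = (-A^3)^(0) = 1, so f(A) = 1 * <K> = -A^20 + A^16 - 2*A^12 + 4*A^8 - 3*A^4 + 4 - 3*A^-4 + 2*A^-8 - A^-12.
Substitute A = t^(-1/4), i.e. A^e → t^(-e/4): V(t) = -t^3 + 2*t^2 - 3*t + 4 - 3*t^-1 + 4*t^-2 - 2*t^-3 + t^-4 - t^-5

Answer: -t^3 + 2*t^2 - 3*t + 4 - 3*t^-1 + 4*t^-2 - 2*t^-3 + t^-4 - t^-5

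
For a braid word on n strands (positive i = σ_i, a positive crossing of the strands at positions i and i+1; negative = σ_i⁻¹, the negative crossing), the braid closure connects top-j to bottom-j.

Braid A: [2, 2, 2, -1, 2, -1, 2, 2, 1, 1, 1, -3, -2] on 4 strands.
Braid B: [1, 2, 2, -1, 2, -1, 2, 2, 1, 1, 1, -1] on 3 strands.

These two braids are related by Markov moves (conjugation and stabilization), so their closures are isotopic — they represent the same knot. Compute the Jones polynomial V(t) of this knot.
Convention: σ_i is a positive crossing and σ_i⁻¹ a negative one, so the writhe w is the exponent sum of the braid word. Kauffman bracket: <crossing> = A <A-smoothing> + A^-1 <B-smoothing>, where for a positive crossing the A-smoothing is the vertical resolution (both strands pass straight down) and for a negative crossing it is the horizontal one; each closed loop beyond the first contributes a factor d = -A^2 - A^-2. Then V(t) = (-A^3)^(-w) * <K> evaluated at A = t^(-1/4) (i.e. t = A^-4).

t^10 - 4*t^9 + 6*t^8 - 8*t^7 + 9*t^6 - 8*t^5 + 7*t^4 - 4*t^3 + 2*t^2

Derivation:
Markov-equivalent braids have isotopic closures, hence identical knot invariants. Strip the Markov moves from each word to reach a common short braid β, then compute V(t) once on β.
Braid A: s2 s2 s2 s1^-1 s2 s1^-1 s2 s2 s1 s1 s1 s3^-1 s2^-1 on 4 strands reduces by inverse Markov moves (closure unchanged at each step):
  Deconjugate: the word is γ·β·γ⁻¹ with γ = s2 (prefix) and γ⁻¹ = s2^-1 (suffix); strip both.
  Destabilize: the word has the form β·s3^-1 where s3^-1 occurs only as the final letter (β ∈ B_3); drop it and the last strand → 3 strands.
Reduced to β = s2 s2 s1^-1 s2 s1^-1 s2 s2 s1 s1 s1 on 3 strands, 10 crossings.
Braid B: s1 s2 s2 s1^-1 s2 s1^-1 s2 s2 s1 s1 s1 s1^-1 on 3 strands reduces by inverse Markov moves (closure unchanged at each step):
  Deconjugate: the word is γ·β·γ⁻¹ with γ = s1 (prefix) and γ⁻¹ = s1^-1 (suffix); strip both.
Reduced to β = s2 s2 s1^-1 s2 s1^-1 s2 s2 s1 s1 s1 on 3 strands, 10 crossings.
Both give the same β = s2 s2 s1^-1 s2 s1^-1 s2 s2 s1 s1 s1 on 3 strands, so one state sum suffices:
Braid: s2 s2 s1^-1 s2 s1^-1 s2 s2 s1 s1 s1 on 3 strands, 10 crossings.
Writhe w = (#positive) - (#negative) = 8 - 2 = 6.
Computing the Kauffman bracket via state sum. There are 2^10 = 1024 states.
Smooth each crossing (0=||, 1=⌣⌢); contribution A^(Σ sign_k(1-2s_k)) * d^(L-1).
Tabulate the states by total A-exponent and number of loops L (A-exp: L × count):
  A^10: L=3 ×1
  A^8: L=2 ×7, L=4 ×3
  A^6: L=1 ×14, L=3 ×28, L=5 ×3
  A^4: L=2 ×88, L=4 ×31, L=6 ×1
  A^2: L=1 ×63, L=3 ×133, L=5 ×14
  A^0: L=2 ×159, L=4 ×91, L=6 ×2
  A^-2: L=3 ×180, L=5 ×30
  A^-4: L=4 ×116, L=6 ×4
  A^-6: L=5 ×45
  A^-8: L=6 ×10
  A^-10: L=7 ×1
Each group contributes A^e * Σ count * d^(L-1):
Powers of d = -A^2 - A^-2: d^2 = A^4 + 2 + A^-4; d^3 = -A^6 - 3*A^2 - 3*A^-2 - A^-6; d^4 = A^8 + 4*A^4 + 6 + 4*A^-4 + A^-8; d^5 = -A^10 - 5*A^6 - 10*A^2 - 10*A^-2 - 5*A^-6 - A^-10; d^6 = A^12 + 6*A^8 + 15*A^4 + 20 + 15*A^-4 + 6*A^-8 + A^-12.
  A^10 * (d^2) = A^14 + 2*A^10 + A^6
  A^8 * (7*d + 3*d^3) = -3*A^14 - 16*A^10 - 16*A^6 - 3*A^2
  A^6 * (14 + 28*d^2 + 3*d^4) = 3*A^14 + 40*A^10 + 88*A^6 + 40*A^2 + 3*A^-2
  A^4 * (88*d + 31*d^3 + d^5) = -A^14 - 36*A^10 - 191*A^6 - 191*A^2 - 36*A^-2 - A^-6
  A^2 * (63 + 133*d^2 + 14*d^4) = 14*A^10 + 189*A^6 + 413*A^2 + 189*A^-2 + 14*A^-6
  A^0 * (159*d + 91*d^3 + 2*d^5) = -2*A^10 - 101*A^6 - 452*A^2 - 452*A^-2 - 101*A^-6 - 2*A^-10
  A^-2 * (180*d^2 + 30*d^4) = 30*A^6 + 300*A^2 + 540*A^-2 + 300*A^-6 + 30*A^-10
  A^-4 * (116*d^3 + 4*d^5) = -4*A^6 - 136*A^2 - 388*A^-2 - 388*A^-6 - 136*A^-10 - 4*A^-14
  A^-6 * (45*d^4) = 45*A^2 + 180*A^-2 + 270*A^-6 + 180*A^-10 + 45*A^-14
  A^-8 * (10*d^5) = -10*A^2 - 50*A^-2 - 100*A^-6 - 100*A^-10 - 50*A^-14 - 10*A^-18
  A^-10 * (d^6) = A^2 + 6*A^-2 + 15*A^-6 + 20*A^-10 + 15*A^-14 + 6*A^-18 + A^-22
Summing the groups: <K> = 2*A^10 - 4*A^6 + 7*A^2 - 8*A^-2 + 9*A^-6 - 8*A^-10 + 6*A^-14 - 4*A^-18 + A^-22
Normalise by the writhe: (-A^3)^(-w) = (-A^3)^(-6) = A^-18, so f(A) = A^-18 * <K> = 2*A^-8 - 4*A^-12 + 7*A^-16 - 8*A^-20 + 9*A^-24 - 8*A^-28 + 6*A^-32 - 4*A^-36 + A^-40.
Substitute A = t^(-1/4), i.e. A^e → t^(-e/4): V(t) = t^10 - 4*t^9 + 6*t^8 - 8*t^7 + 9*t^6 - 8*t^5 + 7*t^4 - 4*t^3 + 2*t^2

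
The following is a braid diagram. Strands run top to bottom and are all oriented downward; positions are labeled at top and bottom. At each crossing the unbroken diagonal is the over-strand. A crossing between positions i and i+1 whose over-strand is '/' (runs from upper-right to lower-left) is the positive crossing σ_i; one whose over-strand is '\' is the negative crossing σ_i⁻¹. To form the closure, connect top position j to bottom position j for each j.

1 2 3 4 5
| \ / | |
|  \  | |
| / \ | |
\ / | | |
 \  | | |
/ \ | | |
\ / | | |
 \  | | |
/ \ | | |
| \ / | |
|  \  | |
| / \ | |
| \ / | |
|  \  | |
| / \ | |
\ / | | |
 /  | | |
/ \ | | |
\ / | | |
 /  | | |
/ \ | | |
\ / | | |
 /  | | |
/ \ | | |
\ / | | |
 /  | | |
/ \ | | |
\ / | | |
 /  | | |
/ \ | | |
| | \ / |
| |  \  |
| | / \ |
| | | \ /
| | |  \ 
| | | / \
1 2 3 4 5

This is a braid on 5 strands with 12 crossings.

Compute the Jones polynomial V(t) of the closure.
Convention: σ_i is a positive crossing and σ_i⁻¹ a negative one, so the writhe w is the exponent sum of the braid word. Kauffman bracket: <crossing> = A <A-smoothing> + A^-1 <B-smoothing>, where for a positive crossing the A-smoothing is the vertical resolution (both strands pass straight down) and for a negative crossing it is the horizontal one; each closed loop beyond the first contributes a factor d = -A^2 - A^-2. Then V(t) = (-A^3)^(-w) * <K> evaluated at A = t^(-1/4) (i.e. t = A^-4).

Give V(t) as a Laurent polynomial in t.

-t^4 + t^3 - t^2 + 2*t - 1 + 2*t^-1 - t^-2 + t^-3 - t^-4

Derivation:
Reading the diagram top to bottom ('/'-over between positions i,i+1 = s_i, '\'-over = s_i^-1): braid word = s2^-1 s1^-1 s1^-1 s2^-1 s2^-1 s1 s1 s1 s1 s1 s3^-1 s4^-1.
The presented braid s2^-1 s1^-1 s1^-1 s2^-1 s2^-1 s1 s1 s1 s1 s1 s3^-1 s4^-1 on 5 strands reduces by inverse Markov moves (closure unchanged at each step):
  Destabilize: the word has the form β·s4^-1 where s4^-1 occurs only as the final letter (β ∈ B_4); drop it and the last strand → 4 strands.
  Destabilize: the word has the form β·s3^-1 where s3^-1 occurs only as the final letter (β ∈ B_3); drop it and the last strand → 3 strands.
Reduced to β = s2^-1 s1^-1 s1^-1 s2^-1 s2^-1 s1 s1 s1 s1 s1 on 3 strands, 10 crossings.
Compute on β:
Braid: s2^-1 s1^-1 s1^-1 s2^-1 s2^-1 s1 s1 s1 s1 s1 on 3 strands, 10 crossings.
Writhe w = (#positive) - (#negative) = 5 - 5 = 0.
Computing the Kauffman bracket via state sum. There are 2^10 = 1024 states.
For each crossing: s=0 is the vertical smoothing, s=1 horizontal. Crossing k contributes A^(sign_k * (1 - 2*s_k)); loop factor d = -A^2 - A^-2.
Tabulate the states by total A-exponent and number of loops L (A-exp: L × count):
  A^10: L=4 ×1
  A^8: L=3 ×10
  A^6: L=2 ×29, L=4 ×16
  A^4: L=1 ×26, L=3 ×74, L=5 ×20
  A^2: L=2 ×90, L=4 ×105, L=6 ×15
  A^0: L=1 ×15, L=3 ×141, L=5 ×90, L=7 ×6
  A^-2: L=2 ×35, L=4 ×130, L=6 ×44, L=8 ×1
  A^-4: L=3 ×40, L=5 ×69, L=7 ×11
  A^-6: L=4 ×25, L=6 ×19, L=8 ×1
  A^-8: L=5 ×8, L=7 ×2
  A^-10: L=6 ×1
Each group contributes A^e * Σ count * d^(L-1):
Powers of d = -A^2 - A^-2: d^2 = A^4 + 2 + A^-4; d^3 = -A^6 - 3*A^2 - 3*A^-2 - A^-6; d^4 = A^8 + 4*A^4 + 6 + 4*A^-4 + A^-8; d^5 = -A^10 - 5*A^6 - 10*A^2 - 10*A^-2 - 5*A^-6 - A^-10; d^6 = A^12 + 6*A^8 + 15*A^4 + 20 + 15*A^-4 + 6*A^-8 + A^-12; d^7 = -A^14 - 7*A^10 - 21*A^6 - 35*A^2 - 35*A^-2 - 21*A^-6 - 7*A^-10 - A^-14.
  A^10 * (d^3) = -A^16 - 3*A^12 - 3*A^8 - A^4
  A^8 * (10*d^2) = 10*A^12 + 20*A^8 + 10*A^4
  A^6 * (29*d + 16*d^3) = -16*A^12 - 77*A^8 - 77*A^4 - 16
  A^4 * (26 + 74*d^2 + 20*d^4) = 20*A^12 + 154*A^8 + 294*A^4 + 154 + 20*A^-4
  A^2 * (90*d + 105*d^3 + 15*d^5) = -15*A^12 - 180*A^8 - 555*A^4 - 555 - 180*A^-4 - 15*A^-8
  A^0 * (15 + 141*d^2 + 90*d^4 + 6*d^6) = 6*A^12 + 126*A^8 + 591*A^4 + 957 + 591*A^-4 + 126*A^-8 + 6*A^-12
  A^-2 * (35*d + 130*d^3 + 44*d^5 + d^7) = -A^12 - 51*A^8 - 371*A^4 - 900 - 900*A^-4 - 371*A^-8 - 51*A^-12 - A^-16
  A^-4 * (40*d^2 + 69*d^4 + 11*d^6) = 11*A^8 + 135*A^4 + 481 + 714*A^-4 + 481*A^-8 + 135*A^-12 + 11*A^-16
  A^-6 * (25*d^3 + 19*d^5 + d^7) = -A^8 - 26*A^4 - 141 - 300*A^-4 - 300*A^-8 - 141*A^-12 - 26*A^-16 - A^-20
  A^-8 * (8*d^4 + 2*d^6) = 2*A^4 + 20 + 62*A^-4 + 88*A^-8 + 62*A^-12 + 20*A^-16 + 2*A^-20
  A^-10 * (d^5) = -1 - 5*A^-4 - 10*A^-8 - 10*A^-12 - 5*A^-16 - A^-20
Summing the groups: <K> = -A^16 + A^12 - A^8 + 2*A^4 - 1 + 2*A^-4 - A^-8 + A^-12 - A^-16
Normalise by the writhe: (-A^3)^(-w) = (-A^3)^(0) = 1, so f(A) = 1 * <K> = -A^16 + A^12 - A^8 + 2*A^4 - 1 + 2*A^-4 - A^-8 + A^-12 - A^-16.
Substitute A = t^(-1/4), i.e. A^e → t^(-e/4): V(t) = -t^4 + t^3 - t^2 + 2*t - 1 + 2*t^-1 - t^-2 + t^-3 - t^-4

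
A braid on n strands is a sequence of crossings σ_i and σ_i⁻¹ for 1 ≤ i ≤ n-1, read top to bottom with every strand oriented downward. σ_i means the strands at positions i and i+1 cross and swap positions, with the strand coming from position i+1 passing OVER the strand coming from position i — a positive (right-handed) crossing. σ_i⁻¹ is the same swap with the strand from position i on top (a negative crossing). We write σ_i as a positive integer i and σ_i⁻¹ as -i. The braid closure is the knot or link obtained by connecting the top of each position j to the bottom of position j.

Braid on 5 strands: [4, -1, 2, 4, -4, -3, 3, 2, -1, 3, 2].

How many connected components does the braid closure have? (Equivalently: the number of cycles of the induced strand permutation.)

Track the strand permutation on 5 strands, starting from identity.
  step 1: s4 swaps positions 4,5 -> [1 2 3 5 4]
  step 2: s1^-1 swaps positions 1,2 -> [2 1 3 5 4]
  step 3: s2 swaps positions 2,3 -> [2 3 1 5 4]
  step 4: s4 swaps positions 4,5 -> [2 3 1 4 5]
  step 5: s4^-1 swaps positions 4,5 -> [2 3 1 5 4]
  step 6: s3^-1 swaps positions 3,4 -> [2 3 5 1 4]
  step 7: s3 swaps positions 3,4 -> [2 3 1 5 4]
  step 8: s2 swaps positions 2,3 -> [2 1 3 5 4]
  step 9: s1^-1 swaps positions 1,2 -> [1 2 3 5 4]
  step 10: s3 swaps positions 3,4 -> [1 2 5 3 4]
  step 11: s2 swaps positions 2,3 -> [1 5 2 3 4]
Final permutation (position -> original strand): [1 5 2 3 4]
Closure components = cycle count of this permutation = 2.

Answer: 2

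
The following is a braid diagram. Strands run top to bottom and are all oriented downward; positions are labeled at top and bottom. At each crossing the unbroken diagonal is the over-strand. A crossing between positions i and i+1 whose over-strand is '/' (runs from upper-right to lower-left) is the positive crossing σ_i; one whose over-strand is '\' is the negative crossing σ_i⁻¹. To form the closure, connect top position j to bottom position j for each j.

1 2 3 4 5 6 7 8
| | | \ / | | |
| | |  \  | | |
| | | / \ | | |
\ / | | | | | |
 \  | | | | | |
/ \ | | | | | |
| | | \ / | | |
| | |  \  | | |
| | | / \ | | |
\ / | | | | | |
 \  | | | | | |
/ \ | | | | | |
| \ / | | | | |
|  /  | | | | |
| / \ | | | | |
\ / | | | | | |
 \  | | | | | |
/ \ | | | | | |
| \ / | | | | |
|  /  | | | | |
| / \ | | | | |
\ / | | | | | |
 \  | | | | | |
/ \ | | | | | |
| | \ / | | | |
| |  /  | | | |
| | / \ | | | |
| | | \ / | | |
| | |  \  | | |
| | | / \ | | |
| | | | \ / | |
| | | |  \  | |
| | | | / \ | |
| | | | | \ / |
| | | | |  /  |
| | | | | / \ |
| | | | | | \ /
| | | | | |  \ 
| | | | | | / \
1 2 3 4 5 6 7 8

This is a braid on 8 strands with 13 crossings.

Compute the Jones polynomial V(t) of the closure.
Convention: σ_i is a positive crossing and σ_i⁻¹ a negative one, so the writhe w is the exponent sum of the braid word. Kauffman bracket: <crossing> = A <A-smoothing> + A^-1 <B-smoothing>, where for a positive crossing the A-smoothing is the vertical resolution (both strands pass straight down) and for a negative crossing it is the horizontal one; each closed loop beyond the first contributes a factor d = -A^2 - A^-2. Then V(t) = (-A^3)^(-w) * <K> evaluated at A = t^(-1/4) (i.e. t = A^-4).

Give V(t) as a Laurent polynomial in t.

1 - t^-1 + 3*t^-2 - 4*t^-3 + 5*t^-4 - 6*t^-5 + 5*t^-6 - 4*t^-7 + 3*t^-8 - t^-9

Derivation:
Reading the diagram top to bottom ('/'-over between positions i,i+1 = s_i, '\'-over = s_i^-1): braid word = s4^-1 s1^-1 s4^-1 s1^-1 s2 s1^-1 s2 s1^-1 s3 s4^-1 s5^-1 s6 s7^-1.
The presented braid s4^-1 s1^-1 s4^-1 s1^-1 s2 s1^-1 s2 s1^-1 s3 s4^-1 s5^-1 s6 s7^-1 on 8 strands reduces by inverse Markov moves (closure unchanged at each step):
  Destabilize: the word has the form β·s7^-1 where s7^-1 occurs only as the final letter (β ∈ B_7); drop it and the last strand → 7 strands.
  Destabilize: the word has the form β·s6 where s6 occurs only as the final letter (β ∈ B_6); drop it and the last strand → 6 strands.
  Destabilize: the word has the form β·s5^-1 where s5^-1 occurs only as the final letter (β ∈ B_5); drop it and the last strand → 5 strands.
Reduced to β = s4^-1 s1^-1 s4^-1 s1^-1 s2 s1^-1 s2 s1^-1 s3 s4^-1 on 5 strands, 10 crossings.
Compute on β:
Braid: s4^-1 s1^-1 s4^-1 s1^-1 s2 s1^-1 s2 s1^-1 s3 s4^-1 on 5 strands, 10 crossings.
Writhe w = (#positive) - (#negative) = 3 - 7 = -4.
State-sum expansion of <K>. There are 2^10 = 1024 states.
Smooth each crossing (0=||, 1=⌣⌢); contribution A^(Σ sign_k(1-2s_k)) * d^(L-1).
Tabulate the states by total A-exponent and number of loops L (A-exp: L × count):
  A^10: L=8 ×1
  A^8: L=7 ×10
  A^6: L=6 ×45
  A^4: L=5 ×118, L=7 ×2
  A^2: L=4 ×195, L=6 ×15
  A^0: L=3 ×203, L=5 ×49
  A^-2: L=2 ×123, L=4 ×85, L=6 ×2
  A^-4: L=1 ×33, L=3 ×78, L=5 ×9
  A^-6: L=2 ×29, L=4 ×16
  A^-8: L=3 ×9, L=5 ×1
  A^-10: L=4 ×1
Each group contributes A^e * Σ count * d^(L-1):
Powers of d = -A^2 - A^-2: d^2 = A^4 + 2 + A^-4; d^3 = -A^6 - 3*A^2 - 3*A^-2 - A^-6; d^4 = A^8 + 4*A^4 + 6 + 4*A^-4 + A^-8; d^5 = -A^10 - 5*A^6 - 10*A^2 - 10*A^-2 - 5*A^-6 - A^-10; d^6 = A^12 + 6*A^8 + 15*A^4 + 20 + 15*A^-4 + 6*A^-8 + A^-12; d^7 = -A^14 - 7*A^10 - 21*A^6 - 35*A^2 - 35*A^-2 - 21*A^-6 - 7*A^-10 - A^-14.
  A^10 * (d^7) = -A^24 - 7*A^20 - 21*A^16 - 35*A^12 - 35*A^8 - 21*A^4 - 7 - A^-4
  A^8 * (10*d^6) = 10*A^20 + 60*A^16 + 150*A^12 + 200*A^8 + 150*A^4 + 60 + 10*A^-4
  A^6 * (45*d^5) = -45*A^16 - 225*A^12 - 450*A^8 - 450*A^4 - 225 - 45*A^-4
  A^4 * (118*d^4 + 2*d^6) = 2*A^16 + 130*A^12 + 502*A^8 + 748*A^4 + 502 + 130*A^-4 + 2*A^-8
  A^2 * (195*d^3 + 15*d^5) = -15*A^12 - 270*A^8 - 735*A^4 - 735 - 270*A^-4 - 15*A^-8
  A^0 * (203*d^2 + 49*d^4) = 49*A^8 + 399*A^4 + 700 + 399*A^-4 + 49*A^-8
  A^-2 * (123*d + 85*d^3 + 2*d^5) = -2*A^8 - 95*A^4 - 398 - 398*A^-4 - 95*A^-8 - 2*A^-12
  A^-4 * (33 + 78*d^2 + 9*d^4) = 9*A^4 + 114 + 243*A^-4 + 114*A^-8 + 9*A^-12
  A^-6 * (29*d + 16*d^3) = -16 - 77*A^-4 - 77*A^-8 - 16*A^-12
  A^-8 * (9*d^2 + d^4) = 1 + 13*A^-4 + 24*A^-8 + 13*A^-12 + A^-16
  A^-10 * (d^3) = -A^-4 - 3*A^-8 - 3*A^-12 - A^-16
Summing the groups: <K> = -A^24 + 3*A^20 - 4*A^16 + 5*A^12 - 6*A^8 + 5*A^4 - 4 + 3*A^-4 - A^-8 + A^-12
Normalise by the writhe: (-A^3)^(-w) = (-A^3)^(4) = A^12, so f(A) = A^12 * <K> = -A^36 + 3*A^32 - 4*A^28 + 5*A^24 - 6*A^20 + 5*A^16 - 4*A^12 + 3*A^8 - A^4 + 1.
Substitute A = t^(-1/4), i.e. A^e → t^(-e/4): V(t) = 1 - t^-1 + 3*t^-2 - 4*t^-3 + 5*t^-4 - 6*t^-5 + 5*t^-6 - 4*t^-7 + 3*t^-8 - t^-9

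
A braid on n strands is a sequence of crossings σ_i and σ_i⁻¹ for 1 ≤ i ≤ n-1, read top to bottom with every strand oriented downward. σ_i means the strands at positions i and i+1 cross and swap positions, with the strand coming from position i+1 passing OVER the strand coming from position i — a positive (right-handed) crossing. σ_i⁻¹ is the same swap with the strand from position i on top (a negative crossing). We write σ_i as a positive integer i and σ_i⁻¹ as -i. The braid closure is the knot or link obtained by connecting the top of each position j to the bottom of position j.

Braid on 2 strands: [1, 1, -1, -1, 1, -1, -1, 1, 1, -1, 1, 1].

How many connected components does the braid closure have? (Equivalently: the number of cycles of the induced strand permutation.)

2

Derivation:
Track the strand permutation on 2 strands, starting from identity.
  step 1: s1 swaps positions 1,2 -> [2 1]
  step 2: s1 swaps positions 1,2 -> [1 2]
  step 3: s1^-1 swaps positions 1,2 -> [2 1]
  step 4: s1^-1 swaps positions 1,2 -> [1 2]
  step 5: s1 swaps positions 1,2 -> [2 1]
  step 6: s1^-1 swaps positions 1,2 -> [1 2]
  step 7: s1^-1 swaps positions 1,2 -> [2 1]
  step 8: s1 swaps positions 1,2 -> [1 2]
  step 9: s1 swaps positions 1,2 -> [2 1]
  step 10: s1^-1 swaps positions 1,2 -> [1 2]
  step 11: s1 swaps positions 1,2 -> [2 1]
  step 12: s1 swaps positions 1,2 -> [1 2]
Final permutation (position -> original strand): [1 2]
Closure components = cycle count of this permutation = 2.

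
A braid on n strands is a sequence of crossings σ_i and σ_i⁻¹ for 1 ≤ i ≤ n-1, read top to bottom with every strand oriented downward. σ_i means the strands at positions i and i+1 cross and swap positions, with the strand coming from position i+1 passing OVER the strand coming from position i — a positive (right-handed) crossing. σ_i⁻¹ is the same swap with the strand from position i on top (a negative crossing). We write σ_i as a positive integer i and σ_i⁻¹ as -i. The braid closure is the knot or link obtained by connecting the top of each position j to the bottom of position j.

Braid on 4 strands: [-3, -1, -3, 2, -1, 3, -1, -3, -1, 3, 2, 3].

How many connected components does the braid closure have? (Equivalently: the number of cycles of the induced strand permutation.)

Track the strand permutation on 4 strands, starting from identity.
  step 1: s3^-1 swaps positions 3,4 -> [1 2 4 3]
  step 2: s1^-1 swaps positions 1,2 -> [2 1 4 3]
  step 3: s3^-1 swaps positions 3,4 -> [2 1 3 4]
  step 4: s2 swaps positions 2,3 -> [2 3 1 4]
  step 5: s1^-1 swaps positions 1,2 -> [3 2 1 4]
  step 6: s3 swaps positions 3,4 -> [3 2 4 1]
  step 7: s1^-1 swaps positions 1,2 -> [2 3 4 1]
  step 8: s3^-1 swaps positions 3,4 -> [2 3 1 4]
  step 9: s1^-1 swaps positions 1,2 -> [3 2 1 4]
  step 10: s3 swaps positions 3,4 -> [3 2 4 1]
  step 11: s2 swaps positions 2,3 -> [3 4 2 1]
  step 12: s3 swaps positions 3,4 -> [3 4 1 2]
Final permutation (position -> original strand): [3 4 1 2]
Closure components = cycle count of this permutation = 2.

Answer: 2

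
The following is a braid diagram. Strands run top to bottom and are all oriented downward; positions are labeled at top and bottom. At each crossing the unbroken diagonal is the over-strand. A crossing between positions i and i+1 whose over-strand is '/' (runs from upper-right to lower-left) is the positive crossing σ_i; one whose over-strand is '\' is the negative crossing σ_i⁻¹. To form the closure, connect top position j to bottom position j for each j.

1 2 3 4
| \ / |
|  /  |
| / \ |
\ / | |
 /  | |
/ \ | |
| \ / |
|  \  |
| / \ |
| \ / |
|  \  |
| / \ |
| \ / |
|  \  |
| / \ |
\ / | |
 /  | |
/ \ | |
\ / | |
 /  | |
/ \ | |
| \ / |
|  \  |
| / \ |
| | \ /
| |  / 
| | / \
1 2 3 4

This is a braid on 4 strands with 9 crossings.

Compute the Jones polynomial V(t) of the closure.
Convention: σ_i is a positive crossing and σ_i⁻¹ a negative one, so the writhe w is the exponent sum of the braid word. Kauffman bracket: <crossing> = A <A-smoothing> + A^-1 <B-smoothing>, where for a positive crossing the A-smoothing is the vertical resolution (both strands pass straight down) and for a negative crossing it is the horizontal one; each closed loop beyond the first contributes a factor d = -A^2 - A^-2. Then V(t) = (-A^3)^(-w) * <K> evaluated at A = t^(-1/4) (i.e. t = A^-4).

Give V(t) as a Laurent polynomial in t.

-t^3 + t^2 - t + 3 - t^-1 + t^-2 - t^-3

Derivation:
Reading the diagram top to bottom ('/'-over between positions i,i+1 = s_i, '\'-over = s_i^-1): braid word = s2 s1 s2^-1 s2^-1 s2^-1 s1 s1 s2^-1 s3.
The presented braid s2 s1 s2^-1 s2^-1 s2^-1 s1 s1 s2^-1 s3 on 4 strands reduces by inverse Markov moves (closure unchanged at each step):
  Destabilize: the word has the form β·s3 where s3 occurs only as the final letter (β ∈ B_3); drop it and the last strand → 3 strands.
  Deconjugate: the word is γ·β·γ⁻¹ with γ = s2 (prefix) and γ⁻¹ = s2^-1 (suffix); strip both.
Reduced to β = s1 s2^-1 s2^-1 s2^-1 s1 s1 on 3 strands, 6 crossings.
Compute on β:
Braid: s1 s2^-1 s2^-1 s2^-1 s1 s1 on 3 strands, 6 crossings.
Writhe w = (#positive) - (#negative) = 3 - 3 = 0.
Enumerate smoothing states for the bracket polynomial. There are 2^6 = 64 states.
For each crossing: s=0 is the vertical smoothing, s=1 horizontal. Crossing k contributes A^(sign_k * (1 - 2*s_k)); loop factor d = -A^2 - A^-2.
Tabulate the states by total A-exponent and number of loops L (A-exp: L × count):
  A^6: L=4 ×1
  A^4: L=3 ×6
  A^2: L=2 ×12, L=4 ×3
  A^0: L=1 ×9, L=3 ×10, L=5 ×1
  A^-2: L=2 ×12, L=4 ×3
  A^-4: L=3 ×6
  A^-6: L=4 ×1
Each group contributes A^e * Σ count * d^(L-1):
Powers of d = -A^2 - A^-2: d^2 = A^4 + 2 + A^-4; d^3 = -A^6 - 3*A^2 - 3*A^-2 - A^-6; d^4 = A^8 + 4*A^4 + 6 + 4*A^-4 + A^-8.
  A^6 * (d^3) = -A^12 - 3*A^8 - 3*A^4 - 1
  A^4 * (6*d^2) = 6*A^8 + 12*A^4 + 6
  A^2 * (12*d + 3*d^3) = -3*A^8 - 21*A^4 - 21 - 3*A^-4
  A^0 * (9 + 10*d^2 + d^4) = A^8 + 14*A^4 + 35 + 14*A^-4 + A^-8
  A^-2 * (12*d + 3*d^3) = -3*A^4 - 21 - 21*A^-4 - 3*A^-8
  A^-4 * (6*d^2) = 6 + 12*A^-4 + 6*A^-8
  A^-6 * (d^3) = -1 - 3*A^-4 - 3*A^-8 - A^-12
Summing the groups: <K> = -A^12 + A^8 - A^4 + 3 - A^-4 + A^-8 - A^-12
Normalise by the writhe: (-A^3)^(-w) = (-A^3)^(0) = 1, so f(A) = 1 * <K> = -A^12 + A^8 - A^4 + 3 - A^-4 + A^-8 - A^-12.
Substitute A = t^(-1/4), i.e. A^e → t^(-e/4): V(t) = -t^3 + t^2 - t + 3 - t^-1 + t^-2 - t^-3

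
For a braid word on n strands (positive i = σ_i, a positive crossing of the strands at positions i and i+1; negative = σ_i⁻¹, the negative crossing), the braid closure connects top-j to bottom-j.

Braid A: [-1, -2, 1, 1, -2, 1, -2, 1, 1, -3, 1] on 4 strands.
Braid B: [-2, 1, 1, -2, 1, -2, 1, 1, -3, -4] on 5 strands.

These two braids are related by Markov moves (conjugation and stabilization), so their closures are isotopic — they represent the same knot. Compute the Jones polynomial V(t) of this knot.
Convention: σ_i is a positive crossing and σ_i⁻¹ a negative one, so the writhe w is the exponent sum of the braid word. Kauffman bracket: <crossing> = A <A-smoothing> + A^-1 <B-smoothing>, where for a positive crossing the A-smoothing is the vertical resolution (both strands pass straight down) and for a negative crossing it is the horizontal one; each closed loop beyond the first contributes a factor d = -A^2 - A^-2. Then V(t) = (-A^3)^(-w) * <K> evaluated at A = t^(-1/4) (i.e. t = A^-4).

-t^6 + 3*t^5 - 5*t^4 + 6*t^3 - 6*t^2 + 6*t - 4 + 3*t^-1 - t^-2

Derivation:
Markov-equivalent braids have isotopic closures, hence identical knot invariants. Strip the Markov moves from each word to reach a common short braid β, then compute V(t) once on β.
Braid A: s1^-1 s2^-1 s1 s1 s2^-1 s1 s2^-1 s1 s1 s3^-1 s1 on 4 strands reduces by inverse Markov moves (closure unchanged at each step):
  Deconjugate: the word is γ·β·γ⁻¹ with γ = s1^-1 (prefix) and γ⁻¹ = s1 (suffix); strip both.
  Destabilize: the word has the form β·s3^-1 where s3^-1 occurs only as the final letter (β ∈ B_3); drop it and the last strand → 3 strands.
Reduced to β = s2^-1 s1 s1 s2^-1 s1 s2^-1 s1 s1 on 3 strands, 8 crossings.
Braid B: s2^-1 s1 s1 s2^-1 s1 s2^-1 s1 s1 s3^-1 s4^-1 on 5 strands reduces by inverse Markov moves (closure unchanged at each step):
  Destabilize: the word has the form β·s4^-1 where s4^-1 occurs only as the final letter (β ∈ B_4); drop it and the last strand → 4 strands.
  Destabilize: the word has the form β·s3^-1 where s3^-1 occurs only as the final letter (β ∈ B_3); drop it and the last strand → 3 strands.
Reduced to β = s2^-1 s1 s1 s2^-1 s1 s2^-1 s1 s1 on 3 strands, 8 crossings.
Both give the same β = s2^-1 s1 s1 s2^-1 s1 s2^-1 s1 s1 on 3 strands, so one state sum suffices:
Braid: s2^-1 s1 s1 s2^-1 s1 s2^-1 s1 s1 on 3 strands, 8 crossings.
Writhe w = (#positive) - (#negative) = 5 - 3 = 2.
Enumerate smoothing states for the bracket polynomial. There are 2^8 = 256 states.
Smooth each crossing (0=||, 1=⌣⌢); contribution A^(Σ sign_k(1-2s_k)) * d^(L-1).
Tabulate the states by total A-exponent and number of loops L (A-exp: L × count):
  A^8: L=4 ×1
  A^6: L=3 ×8
  A^4: L=2 ×26, L=4 ×2
  A^2: L=1 ×35, L=3 ×21
  A^0: L=2 ×63, L=4 ×7
  A^-2: L=3 ×55, L=5 ×1
  A^-4: L=4 ×28
  A^-6: L=5 ×8
  A^-8: L=6 ×1
Each group contributes A^e * Σ count * d^(L-1):
Powers of d = -A^2 - A^-2: d^2 = A^4 + 2 + A^-4; d^3 = -A^6 - 3*A^2 - 3*A^-2 - A^-6; d^4 = A^8 + 4*A^4 + 6 + 4*A^-4 + A^-8; d^5 = -A^10 - 5*A^6 - 10*A^2 - 10*A^-2 - 5*A^-6 - A^-10.
  A^8 * (d^3) = -A^14 - 3*A^10 - 3*A^6 - A^2
  A^6 * (8*d^2) = 8*A^10 + 16*A^6 + 8*A^2
  A^4 * (26*d + 2*d^3) = -2*A^10 - 32*A^6 - 32*A^2 - 2*A^-2
  A^2 * (35 + 21*d^2) = 21*A^6 + 77*A^2 + 21*A^-2
  A^0 * (63*d + 7*d^3) = -7*A^6 - 84*A^2 - 84*A^-2 - 7*A^-6
  A^-2 * (55*d^2 + d^4) = A^6 + 59*A^2 + 116*A^-2 + 59*A^-6 + A^-10
  A^-4 * (28*d^3) = -28*A^2 - 84*A^-2 - 84*A^-6 - 28*A^-10
  A^-6 * (8*d^4) = 8*A^2 + 32*A^-2 + 48*A^-6 + 32*A^-10 + 8*A^-14
  A^-8 * (d^5) = -A^2 - 5*A^-2 - 10*A^-6 - 10*A^-10 - 5*A^-14 - A^-18
Summing the groups: <K> = -A^14 + 3*A^10 - 4*A^6 + 6*A^2 - 6*A^-2 + 6*A^-6 - 5*A^-10 + 3*A^-14 - A^-18
Normalise by the writhe: (-A^3)^(-w) = (-A^3)^(-2) = A^-6, so f(A) = A^-6 * <K> = -A^8 + 3*A^4 - 4 + 6*A^-4 - 6*A^-8 + 6*A^-12 - 5*A^-16 + 3*A^-20 - A^-24.
Substitute A = t^(-1/4), i.e. A^e → t^(-e/4): V(t) = -t^6 + 3*t^5 - 5*t^4 + 6*t^3 - 6*t^2 + 6*t - 4 + 3*t^-1 - t^-2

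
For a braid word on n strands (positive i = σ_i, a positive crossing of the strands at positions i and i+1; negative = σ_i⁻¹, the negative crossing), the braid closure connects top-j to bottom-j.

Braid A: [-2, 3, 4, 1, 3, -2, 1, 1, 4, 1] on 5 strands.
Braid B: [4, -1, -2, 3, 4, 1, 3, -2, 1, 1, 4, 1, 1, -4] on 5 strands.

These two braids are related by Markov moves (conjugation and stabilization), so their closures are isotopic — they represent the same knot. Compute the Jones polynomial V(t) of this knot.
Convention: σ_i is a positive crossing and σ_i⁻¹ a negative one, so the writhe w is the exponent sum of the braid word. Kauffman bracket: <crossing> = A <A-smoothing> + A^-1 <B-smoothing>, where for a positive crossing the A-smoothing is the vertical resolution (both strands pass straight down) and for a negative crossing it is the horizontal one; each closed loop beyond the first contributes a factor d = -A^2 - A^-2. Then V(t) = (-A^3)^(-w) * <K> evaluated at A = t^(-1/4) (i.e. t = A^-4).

-t^9 + 3*t^8 - 4*t^7 + 5*t^6 - 6*t^5 + 5*t^4 - 4*t^3 + 3*t^2 - t + 1

Derivation:
Markov-equivalent braids have isotopic closures, hence identical knot invariants. Strip the Markov moves from each word to reach a common short braid β, then compute V(t) once on β.
Braid A: s2^-1 s3 s4 s1 s3 s2^-1 s1 s1 s4 s1 on 5 strands has no conjugating prefix/suffix or stabilization to strip; take β = s2^-1 s3 s4 s1 s3 s2^-1 s1 s1 s4 s1.
Braid B: s4 s1^-1 s2^-1 s3 s4 s1 s3 s2^-1 s1 s1 s4 s1 s1 s4^-1 on 5 strands reduces by inverse Markov moves (closure unchanged at each step):
  Deconjugate: the word is γ·β·γ⁻¹ with γ = s4 s1^-1 (prefix) and γ⁻¹ = s1 s4^-1 (suffix); strip both.
Reduced to β = s2^-1 s3 s4 s1 s3 s2^-1 s1 s1 s4 s1 on 5 strands, 10 crossings.
Both give the same β = s2^-1 s3 s4 s1 s3 s2^-1 s1 s1 s4 s1 on 5 strands, so one state sum suffices:
Braid: s2^-1 s3 s4 s1 s3 s2^-1 s1 s1 s4 s1 on 5 strands, 10 crossings.
Writhe w = (#positive) - (#negative) = 8 - 2 = 6.
State-sum expansion of <K>. There are 2^10 = 1024 states.
For each crossing: s=0 is the vertical smoothing, s=1 horizontal. Crossing k contributes A^(sign_k * (1 - 2*s_k)); loop factor d = -A^2 - A^-2.
Tabulate the states by total A-exponent and number of loops L (A-exp: L × count):
  A^10: L=5 ×1
  A^8: L=4 ×10
  A^6: L=3 ×39, L=5 ×6
  A^4: L=2 ×68, L=4 ×51, L=6 ×1
  A^2: L=1 ×44, L=3 ×139, L=5 ×27
  A^0: L=2 ×126, L=4 ×118, L=6 ×8
  A^-2: L=1 ×11, L=3 ×140, L=5 ×58, L=7 ×1
  A^-4: L=2 ×19, L=4 ×85, L=6 ×16
  A^-6: L=3 ×15, L=5 ×28, L=7 ×2
  A^-8: L=4 ×6, L=6 ×4
  A^-10: L=5 ×1
Each group contributes A^e * Σ count * d^(L-1):
Powers of d = -A^2 - A^-2: d^2 = A^4 + 2 + A^-4; d^3 = -A^6 - 3*A^2 - 3*A^-2 - A^-6; d^4 = A^8 + 4*A^4 + 6 + 4*A^-4 + A^-8; d^5 = -A^10 - 5*A^6 - 10*A^2 - 10*A^-2 - 5*A^-6 - A^-10; d^6 = A^12 + 6*A^8 + 15*A^4 + 20 + 15*A^-4 + 6*A^-8 + A^-12.
  A^10 * (d^4) = A^18 + 4*A^14 + 6*A^10 + 4*A^6 + A^2
  A^8 * (10*d^3) = -10*A^14 - 30*A^10 - 30*A^6 - 10*A^2
  A^6 * (39*d^2 + 6*d^4) = 6*A^14 + 63*A^10 + 114*A^6 + 63*A^2 + 6*A^-2
  A^4 * (68*d + 51*d^3 + d^5) = -A^14 - 56*A^10 - 231*A^6 - 231*A^2 - 56*A^-2 - A^-6
  A^2 * (44 + 139*d^2 + 27*d^4) = 27*A^10 + 247*A^6 + 484*A^2 + 247*A^-2 + 27*A^-6
  A^0 * (126*d + 118*d^3 + 8*d^5) = -8*A^10 - 158*A^6 - 560*A^2 - 560*A^-2 - 158*A^-6 - 8*A^-10
  A^-2 * (11 + 140*d^2 + 58*d^4 + d^6) = A^10 + 64*A^6 + 387*A^2 + 659*A^-2 + 387*A^-6 + 64*A^-10 + A^-14
  A^-4 * (19*d + 85*d^3 + 16*d^5) = -16*A^6 - 165*A^2 - 434*A^-2 - 434*A^-6 - 165*A^-10 - 16*A^-14
  A^-6 * (15*d^2 + 28*d^4 + 2*d^6) = 2*A^6 + 40*A^2 + 157*A^-2 + 238*A^-6 + 157*A^-10 + 40*A^-14 + 2*A^-18
  A^-8 * (6*d^3 + 4*d^5) = -4*A^2 - 26*A^-2 - 58*A^-6 - 58*A^-10 - 26*A^-14 - 4*A^-18
  A^-10 * (d^4) = A^-2 + 4*A^-6 + 6*A^-10 + 4*A^-14 + A^-18
Summing the groups: <K> = A^18 - A^14 + 3*A^10 - 4*A^6 + 5*A^2 - 6*A^-2 + 5*A^-6 - 4*A^-10 + 3*A^-14 - A^-18
Normalise by the writhe: (-A^3)^(-w) = (-A^3)^(-6) = A^-18, so f(A) = A^-18 * <K> = 1 - A^-4 + 3*A^-8 - 4*A^-12 + 5*A^-16 - 6*A^-20 + 5*A^-24 - 4*A^-28 + 3*A^-32 - A^-36.
Substitute A = t^(-1/4), i.e. A^e → t^(-e/4): V(t) = -t^9 + 3*t^8 - 4*t^7 + 5*t^6 - 6*t^5 + 5*t^4 - 4*t^3 + 3*t^2 - t + 1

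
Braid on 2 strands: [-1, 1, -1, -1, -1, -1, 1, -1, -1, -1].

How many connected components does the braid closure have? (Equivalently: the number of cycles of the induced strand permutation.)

2

Derivation:
Track the strand permutation on 2 strands, starting from identity.
  step 1: s1^-1 swaps positions 1,2 -> [2 1]
  step 2: s1 swaps positions 1,2 -> [1 2]
  step 3: s1^-1 swaps positions 1,2 -> [2 1]
  step 4: s1^-1 swaps positions 1,2 -> [1 2]
  step 5: s1^-1 swaps positions 1,2 -> [2 1]
  step 6: s1^-1 swaps positions 1,2 -> [1 2]
  step 7: s1 swaps positions 1,2 -> [2 1]
  step 8: s1^-1 swaps positions 1,2 -> [1 2]
  step 9: s1^-1 swaps positions 1,2 -> [2 1]
  step 10: s1^-1 swaps positions 1,2 -> [1 2]
Final permutation (position -> original strand): [1 2]
Closure components = cycle count of this permutation = 2.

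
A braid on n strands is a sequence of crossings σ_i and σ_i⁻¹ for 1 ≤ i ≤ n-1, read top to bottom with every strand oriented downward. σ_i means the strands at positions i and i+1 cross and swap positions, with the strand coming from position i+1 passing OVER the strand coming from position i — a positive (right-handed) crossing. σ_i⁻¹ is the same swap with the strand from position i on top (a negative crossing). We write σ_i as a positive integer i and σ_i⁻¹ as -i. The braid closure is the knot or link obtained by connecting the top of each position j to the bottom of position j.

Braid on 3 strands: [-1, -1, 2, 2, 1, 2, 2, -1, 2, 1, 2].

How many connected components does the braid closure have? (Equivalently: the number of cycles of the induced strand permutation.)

Track the strand permutation on 3 strands, starting from identity.
  step 1: s1^-1 swaps positions 1,2 -> [2 1 3]
  step 2: s1^-1 swaps positions 1,2 -> [1 2 3]
  step 3: s2 swaps positions 2,3 -> [1 3 2]
  step 4: s2 swaps positions 2,3 -> [1 2 3]
  step 5: s1 swaps positions 1,2 -> [2 1 3]
  step 6: s2 swaps positions 2,3 -> [2 3 1]
  step 7: s2 swaps positions 2,3 -> [2 1 3]
  step 8: s1^-1 swaps positions 1,2 -> [1 2 3]
  step 9: s2 swaps positions 2,3 -> [1 3 2]
  step 10: s1 swaps positions 1,2 -> [3 1 2]
  step 11: s2 swaps positions 2,3 -> [3 2 1]
Final permutation (position -> original strand): [3 2 1]
Closure components = cycle count of this permutation = 2.

Answer: 2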